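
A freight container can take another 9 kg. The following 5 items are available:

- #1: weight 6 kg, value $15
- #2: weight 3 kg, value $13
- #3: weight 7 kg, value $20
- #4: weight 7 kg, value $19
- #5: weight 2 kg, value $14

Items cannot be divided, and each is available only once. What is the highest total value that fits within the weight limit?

Check high-value combinations within 9 kg:
- #3+#5: weight 7+2=9, value 20+14=34
- #4+#5: weight 7+2=9, value 19+14=33
- #1+#5: weight 6+2=8, value 15+14=29
- #1+#2: weight 6+3=9, value 15+13=28
- #2+#5: weight 3+2=5, value 13+14=27
Best: $34.

$34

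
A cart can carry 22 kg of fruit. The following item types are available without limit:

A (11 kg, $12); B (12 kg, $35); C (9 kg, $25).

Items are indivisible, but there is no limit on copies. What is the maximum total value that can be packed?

Best value-per-unit is B at 35/12; filling with it alone gives 1×35 = 35.
Optimal mix: 1×B + 1×C → weight 21, value 60.

$60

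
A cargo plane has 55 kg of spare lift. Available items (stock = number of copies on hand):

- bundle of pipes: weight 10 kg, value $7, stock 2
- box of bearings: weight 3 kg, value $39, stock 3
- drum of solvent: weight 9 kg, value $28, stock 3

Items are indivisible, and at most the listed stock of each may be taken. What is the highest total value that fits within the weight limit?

$208

Best selections within weight 55 and stock limits:
- 1×bundle of pipes + 3×box of bearings + 3×drum of solvent: weight 46, value 208
- 3×box of bearings + 3×drum of solvent: weight 36, value 201
- 2×bundle of pipes + 3×box of bearings + 2×drum of solvent: weight 47, value 187
Best: $208.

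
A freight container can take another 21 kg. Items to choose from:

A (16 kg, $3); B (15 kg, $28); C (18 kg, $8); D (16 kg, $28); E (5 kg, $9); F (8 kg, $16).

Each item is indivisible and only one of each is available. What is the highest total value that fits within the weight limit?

Check high-value combinations within 21 kg:
- B+E: weight 15+5=20, value 28+9=37
- D+E: weight 16+5=21, value 28+9=37
- B: weight 15, value 28
- D: weight 16, value 28
Best: $37.

$37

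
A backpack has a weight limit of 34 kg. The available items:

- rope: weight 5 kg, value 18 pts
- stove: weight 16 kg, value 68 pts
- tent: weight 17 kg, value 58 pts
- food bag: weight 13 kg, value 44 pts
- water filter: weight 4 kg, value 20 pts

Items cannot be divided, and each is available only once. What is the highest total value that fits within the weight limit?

Check high-value combinations within 34 kg:
- stove+food bag+water filter: weight 16+13+4=33, value 68+44+20=132
- rope+stove+food bag: weight 5+16+13=34, value 18+68+44=130
- stove+tent: weight 16+17=33, value 68+58=126
- tent+food bag+water filter: weight 17+13+4=34, value 58+44+20=122
Best: 132 pts.

132 pts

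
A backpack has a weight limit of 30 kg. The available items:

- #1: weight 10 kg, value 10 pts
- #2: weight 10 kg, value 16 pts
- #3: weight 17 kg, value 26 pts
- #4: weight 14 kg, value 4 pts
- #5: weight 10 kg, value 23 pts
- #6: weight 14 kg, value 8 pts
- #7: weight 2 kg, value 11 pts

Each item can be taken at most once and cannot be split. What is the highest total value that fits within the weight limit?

60 pts

Check high-value combinations within 30 kg:
- #3+#5+#7: weight 17+10+2=29, value 26+23+11=60
- #2+#3+#7: weight 10+17+2=29, value 16+26+11=53
- #2+#5+#7: weight 10+10+2=22, value 16+23+11=50
- #3+#5: weight 17+10=27, value 26+23=49
- #1+#2+#5: weight 10+10+10=30, value 10+16+23=49
Best: 60 pts.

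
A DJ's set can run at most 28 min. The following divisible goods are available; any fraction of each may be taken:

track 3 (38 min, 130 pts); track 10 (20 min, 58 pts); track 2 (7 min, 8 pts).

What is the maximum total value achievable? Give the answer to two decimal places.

95.79

Take in order of value per unit:
- track 3 (130/38 per unit): 28 of 38 → value 28×130/38 = 95.7895, running total 95.79
Total 95.79.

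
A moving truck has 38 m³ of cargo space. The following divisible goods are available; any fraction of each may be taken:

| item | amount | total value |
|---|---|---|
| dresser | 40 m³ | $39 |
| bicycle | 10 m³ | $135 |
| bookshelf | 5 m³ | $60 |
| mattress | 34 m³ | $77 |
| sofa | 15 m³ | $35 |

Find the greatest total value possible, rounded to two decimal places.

Take in order of value per unit:
- bicycle (135/10 per unit): all 10 → value 135, running total 135.00
- bookshelf (60/5 per unit): all 5 → value 60, running total 195.00
- sofa (35/15 per unit): all 15 → value 35, running total 230.00
- mattress (77/34 per unit): 8 of 34 → value 8×77/34 = 18.1176, running total 248.12
Total 248.12.

248.12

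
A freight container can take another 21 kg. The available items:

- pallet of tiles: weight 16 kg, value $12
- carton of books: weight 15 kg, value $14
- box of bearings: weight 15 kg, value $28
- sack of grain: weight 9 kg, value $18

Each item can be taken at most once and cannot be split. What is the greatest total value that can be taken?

Check high-value combinations within 21 kg:
- box of bearings: weight 15, value 28
- sack of grain: weight 9, value 18
- carton of books: weight 15, value 14
Best: $28.

$28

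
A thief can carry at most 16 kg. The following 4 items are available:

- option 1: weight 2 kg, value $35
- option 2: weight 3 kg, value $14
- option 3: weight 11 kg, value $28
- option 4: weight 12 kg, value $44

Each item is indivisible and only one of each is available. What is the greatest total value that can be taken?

Check high-value combinations within 16 kg:
- option 1+option 4: weight 2+12=14, value 35+44=79
- option 1+option 2+option 3: weight 2+3+11=16, value 35+14+28=77
- option 1+option 3: weight 2+11=13, value 35+28=63
- option 2+option 4: weight 3+12=15, value 14+44=58
Best: $79.

$79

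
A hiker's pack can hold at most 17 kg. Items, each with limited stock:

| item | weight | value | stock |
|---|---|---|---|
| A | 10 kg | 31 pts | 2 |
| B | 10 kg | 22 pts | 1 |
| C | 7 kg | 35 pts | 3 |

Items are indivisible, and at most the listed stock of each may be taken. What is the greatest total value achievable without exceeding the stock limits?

70 pts

Best selections within weight 17 and stock limits:
- 2×C: weight 14, value 70
- 1×A + 1×C: weight 17, value 66
- 1×B + 1×C: weight 17, value 57
Best: 70 pts.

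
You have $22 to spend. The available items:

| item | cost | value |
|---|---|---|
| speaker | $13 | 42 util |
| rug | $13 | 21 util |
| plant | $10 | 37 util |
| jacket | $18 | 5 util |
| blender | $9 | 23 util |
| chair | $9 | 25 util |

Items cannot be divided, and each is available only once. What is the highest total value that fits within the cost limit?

67 util

Check high-value combinations within $22:
- speaker+chair: cost 13+9=22, value 42+25=67
- speaker+blender: cost 13+9=22, value 42+23=65
- plant+chair: cost 10+9=19, value 37+25=62
Best: 67 util.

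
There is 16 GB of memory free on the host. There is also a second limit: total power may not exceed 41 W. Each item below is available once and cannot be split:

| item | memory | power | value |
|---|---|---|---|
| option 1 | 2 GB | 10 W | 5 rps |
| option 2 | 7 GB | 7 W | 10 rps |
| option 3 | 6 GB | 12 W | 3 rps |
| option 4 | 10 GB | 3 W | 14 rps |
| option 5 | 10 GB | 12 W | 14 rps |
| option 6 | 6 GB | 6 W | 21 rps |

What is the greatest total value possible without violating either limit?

36 rps

Feasible sets respecting both limits:
- option 1+option 2+option 6: memory 15, power 23, value 36
- option 4+option 6: memory 16, power 9, value 35
- option 5+option 6: memory 16, power 18, value 35
- option 2+option 6: memory 13, power 13, value 31
Best: 36 rps.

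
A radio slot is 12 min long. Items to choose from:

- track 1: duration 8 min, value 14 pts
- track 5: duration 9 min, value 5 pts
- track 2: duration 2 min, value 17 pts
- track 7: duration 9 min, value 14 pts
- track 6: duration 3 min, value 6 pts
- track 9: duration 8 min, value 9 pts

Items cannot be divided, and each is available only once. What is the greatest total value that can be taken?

31 pts

Check high-value combinations within 12 min:
- track 1+track 2: duration 8+2=10, value 14+17=31
- track 2+track 7: duration 2+9=11, value 17+14=31
- track 2+track 9: duration 2+8=10, value 17+9=26
- track 2+track 6: duration 2+3=5, value 17+6=23
- track 5+track 2: duration 9+2=11, value 5+17=22
Best: 31 pts.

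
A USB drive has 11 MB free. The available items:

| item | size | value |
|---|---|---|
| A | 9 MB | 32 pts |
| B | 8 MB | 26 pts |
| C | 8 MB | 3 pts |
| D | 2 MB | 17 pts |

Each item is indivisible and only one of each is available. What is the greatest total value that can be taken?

This is a 0/1 knapsack; check combinations near the capacity.
- A+D: size 9+2=11, value 32+17=49
- B+D: size 8+2=10, value 26+17=43
- A: size 9, value 32
Best: 49 pts.

49 pts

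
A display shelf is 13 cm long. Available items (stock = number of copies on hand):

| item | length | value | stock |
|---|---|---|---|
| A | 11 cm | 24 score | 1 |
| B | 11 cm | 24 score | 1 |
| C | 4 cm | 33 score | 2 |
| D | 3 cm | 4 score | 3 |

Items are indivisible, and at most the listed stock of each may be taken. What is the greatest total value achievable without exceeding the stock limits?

Top feasible selections:
- 2×C + 1×D: length 11, value 70
- 2×C: length 8, value 66
- 1×C + 3×D: length 13, value 45
Best: 70 score.

70 score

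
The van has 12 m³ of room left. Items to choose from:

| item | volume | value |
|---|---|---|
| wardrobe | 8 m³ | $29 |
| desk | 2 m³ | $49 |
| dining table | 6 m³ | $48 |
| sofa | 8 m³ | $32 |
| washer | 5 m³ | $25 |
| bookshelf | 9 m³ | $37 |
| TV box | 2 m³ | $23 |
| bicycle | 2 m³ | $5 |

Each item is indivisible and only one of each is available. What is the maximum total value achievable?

Check high-value combinations within 12 m³:
- desk+dining table+TV box+bicycle: volume 2+6+2+2=12, value 49+48+23+5=125
- desk+dining table+TV box: volume 2+6+2=10, value 49+48+23=120
- desk+sofa+TV box: volume 2+8+2=12, value 49+32+23=104
- desk+dining table+bicycle: volume 2+6+2=10, value 49+48+5=102
Best: $125.

$125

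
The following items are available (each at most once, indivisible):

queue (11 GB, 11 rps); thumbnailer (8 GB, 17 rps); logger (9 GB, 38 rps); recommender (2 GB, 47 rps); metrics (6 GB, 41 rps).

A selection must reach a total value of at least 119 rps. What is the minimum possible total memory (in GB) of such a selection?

17

Subsets with value ≥ 119, sorted by total memory:
- logger+recommender+metrics: memory 17, value 126
- thumbnailer+logger+recommender+metrics: memory 25, value 143
- queue+logger+recommender+metrics: memory 28, value 137
Minimum memory: 17 GB.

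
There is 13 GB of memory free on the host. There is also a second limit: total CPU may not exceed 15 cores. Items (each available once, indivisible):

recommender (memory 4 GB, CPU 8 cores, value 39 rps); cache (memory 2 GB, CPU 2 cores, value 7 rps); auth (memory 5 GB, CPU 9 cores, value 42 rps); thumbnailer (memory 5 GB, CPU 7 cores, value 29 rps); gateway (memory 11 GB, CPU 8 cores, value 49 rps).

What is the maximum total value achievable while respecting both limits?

Feasible sets respecting both limits:
- recommender+thumbnailer: memory 9, CPU 15, value 68
- cache+gateway: memory 13, CPU 10, value 56
- cache+auth: memory 7, CPU 11, value 49
Best: 68 rps.

68 rps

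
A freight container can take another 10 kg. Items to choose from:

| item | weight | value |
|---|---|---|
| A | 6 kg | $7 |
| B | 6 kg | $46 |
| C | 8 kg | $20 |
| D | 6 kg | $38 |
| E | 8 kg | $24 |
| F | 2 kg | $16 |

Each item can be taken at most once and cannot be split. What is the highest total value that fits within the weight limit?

Check high-value combinations within 10 kg:
- B+F: weight 6+2=8, value 46+16=62
- D+F: weight 6+2=8, value 38+16=54
- B: weight 6, value 46
- E+F: weight 8+2=10, value 24+16=40
Best: $62.

$62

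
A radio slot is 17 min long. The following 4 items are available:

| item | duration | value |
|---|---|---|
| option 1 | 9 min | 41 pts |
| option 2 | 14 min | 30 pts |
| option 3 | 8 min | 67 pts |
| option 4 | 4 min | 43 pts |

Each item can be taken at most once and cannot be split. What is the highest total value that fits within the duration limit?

Check high-value combinations within 17 min:
- option 3+option 4: duration 8+4=12, value 67+43=110
- option 1+option 3: duration 9+8=17, value 41+67=108
- option 1+option 4: duration 9+4=13, value 41+43=84
- option 3: duration 8, value 67
- option 4: duration 4, value 43
Best: 110 pts.

110 pts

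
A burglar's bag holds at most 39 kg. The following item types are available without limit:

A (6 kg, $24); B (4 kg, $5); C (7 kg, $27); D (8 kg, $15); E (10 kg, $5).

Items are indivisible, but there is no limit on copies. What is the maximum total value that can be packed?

$153

Best value-per-unit is A at 24/6; filling with it alone gives 6×24 = 144.
Optimal mix: 3×A + 3×C → weight 39, value 153.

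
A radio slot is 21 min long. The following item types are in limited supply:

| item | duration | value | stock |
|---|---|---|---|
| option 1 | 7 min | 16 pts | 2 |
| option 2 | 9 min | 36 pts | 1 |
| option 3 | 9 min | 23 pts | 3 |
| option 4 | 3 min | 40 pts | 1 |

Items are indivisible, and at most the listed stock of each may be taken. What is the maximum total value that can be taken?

99 pts

Top feasible selections:
- 1×option 2 + 1×option 3 + 1×option 4: duration 21, value 99
- 1×option 1 + 1×option 2 + 1×option 4: duration 19, value 92
Best: 99 pts.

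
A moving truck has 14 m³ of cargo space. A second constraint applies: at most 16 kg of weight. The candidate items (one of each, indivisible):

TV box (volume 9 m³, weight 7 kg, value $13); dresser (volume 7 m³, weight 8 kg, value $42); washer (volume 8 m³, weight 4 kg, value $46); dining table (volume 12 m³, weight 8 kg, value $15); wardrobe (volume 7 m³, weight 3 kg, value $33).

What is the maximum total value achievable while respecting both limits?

Feasible sets respecting both limits:
- dresser+wardrobe: volume 14, weight 11, value 75
- washer: volume 8, weight 4, value 46
- dresser: volume 7, weight 8, value 42
- wardrobe: volume 7, weight 3, value 33
Best: $75.

$75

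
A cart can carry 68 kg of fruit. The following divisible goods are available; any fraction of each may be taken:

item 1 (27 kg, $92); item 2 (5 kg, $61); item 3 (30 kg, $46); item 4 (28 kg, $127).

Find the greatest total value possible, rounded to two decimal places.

292.27

Take in order of value per unit:
- item 2 (61/5 per unit): all 5 → value 61, running total 61.00
- item 4 (127/28 per unit): all 28 → value 127, running total 188.00
- item 1 (92/27 per unit): all 27 → value 92, running total 280.00
- item 3 (46/30 per unit): 8 of 30 → value 8×46/30 = 12.2667, running total 292.27
Total 292.27.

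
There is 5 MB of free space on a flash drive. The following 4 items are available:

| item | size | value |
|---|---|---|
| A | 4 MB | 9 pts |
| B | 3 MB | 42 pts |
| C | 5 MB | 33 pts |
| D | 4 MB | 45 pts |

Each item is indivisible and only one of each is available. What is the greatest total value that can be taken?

Check high-value combinations within 5 MB:
- D: size 4, value 45
- B: size 3, value 42
- C: size 5, value 33
- A: size 4, value 9
Best: 45 pts.

45 pts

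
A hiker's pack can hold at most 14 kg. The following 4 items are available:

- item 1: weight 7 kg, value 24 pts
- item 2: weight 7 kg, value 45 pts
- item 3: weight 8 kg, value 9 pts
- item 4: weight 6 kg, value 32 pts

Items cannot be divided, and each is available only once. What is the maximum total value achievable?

77 pts

Check high-value combinations within 14 kg:
- item 2+item 4: weight 7+6=13, value 45+32=77
- item 1+item 2: weight 7+7=14, value 24+45=69
- item 1+item 4: weight 7+6=13, value 24+32=56
- item 2: weight 7, value 45
Best: 77 pts.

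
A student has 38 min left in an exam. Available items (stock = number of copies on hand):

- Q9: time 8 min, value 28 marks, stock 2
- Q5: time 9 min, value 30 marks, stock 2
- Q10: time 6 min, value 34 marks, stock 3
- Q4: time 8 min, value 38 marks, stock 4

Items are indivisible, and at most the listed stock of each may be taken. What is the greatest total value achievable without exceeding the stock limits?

Top feasible selections:
- 1×Q10 + 4×Q4: time 38, value 186
- 2×Q10 + 3×Q4: time 36, value 182
Best: 186 marks.

186 marks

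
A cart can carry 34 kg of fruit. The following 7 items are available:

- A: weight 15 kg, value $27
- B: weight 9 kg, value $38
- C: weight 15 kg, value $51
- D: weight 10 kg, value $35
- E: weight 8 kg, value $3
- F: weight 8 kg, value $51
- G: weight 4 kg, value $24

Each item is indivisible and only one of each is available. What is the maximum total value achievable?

$148

This is a 0/1 knapsack; check combinations near the capacity.
- B+D+F+G: weight 9+10+8+4=31, value 38+35+51+24=148
- B+C+F: weight 9+15+8=32, value 38+51+51=140
- C+D+F: weight 15+10+8=33, value 51+35+51=137
Best: $148.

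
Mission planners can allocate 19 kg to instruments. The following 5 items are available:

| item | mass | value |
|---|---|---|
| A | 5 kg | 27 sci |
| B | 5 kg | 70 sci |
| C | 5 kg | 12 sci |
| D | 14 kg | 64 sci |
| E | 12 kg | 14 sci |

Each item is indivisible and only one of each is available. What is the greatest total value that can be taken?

134 sci

This is a 0/1 knapsack; check combinations near the capacity.
- B+D: mass 5+14=19, value 70+64=134
- A+B+C: mass 5+5+5=15, value 27+70+12=109
- A+B: mass 5+5=10, value 27+70=97
- A+D: mass 5+14=19, value 27+64=91
Best: 134 sci.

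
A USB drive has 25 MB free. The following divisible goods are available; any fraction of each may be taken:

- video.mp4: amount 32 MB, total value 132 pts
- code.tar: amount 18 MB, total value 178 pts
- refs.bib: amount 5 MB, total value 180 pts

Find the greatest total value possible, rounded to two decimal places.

Take in order of value per unit:
- refs.bib (180/5 per unit): all 5 → value 180, running total 180.00
- code.tar (178/18 per unit): all 18 → value 178, running total 358.00
- video.mp4 (132/32 per unit): 2 of 32 → value 2×132/32 = 8.2500, running total 366.25
Total 366.25.

366.25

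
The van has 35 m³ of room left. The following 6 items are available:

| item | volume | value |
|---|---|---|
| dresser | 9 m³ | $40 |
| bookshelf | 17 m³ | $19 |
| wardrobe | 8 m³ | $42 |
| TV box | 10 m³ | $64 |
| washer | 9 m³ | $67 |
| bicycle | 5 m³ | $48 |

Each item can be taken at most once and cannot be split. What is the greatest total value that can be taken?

$221

Check high-value combinations within 35 m³:
- wardrobe+TV box+washer+bicycle: volume 8+10+9+5=32, value 42+64+67+48=221
- dresser+TV box+washer+bicycle: volume 9+10+9+5=33, value 40+64+67+48=219
- dresser+wardrobe+washer+bicycle: volume 9+8+9+5=31, value 40+42+67+48=197
Best: $221.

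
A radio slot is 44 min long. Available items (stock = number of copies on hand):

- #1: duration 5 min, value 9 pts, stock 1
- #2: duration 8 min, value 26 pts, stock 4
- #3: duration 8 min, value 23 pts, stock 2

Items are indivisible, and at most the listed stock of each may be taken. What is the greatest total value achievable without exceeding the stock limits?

127 pts

Best selections within duration 44 and stock limits:
- 4×#2 + 1×#3: duration 40, value 127
- 3×#2 + 2×#3: duration 40, value 124
- 1×#1 + 4×#2: duration 37, value 113
Best: 127 pts.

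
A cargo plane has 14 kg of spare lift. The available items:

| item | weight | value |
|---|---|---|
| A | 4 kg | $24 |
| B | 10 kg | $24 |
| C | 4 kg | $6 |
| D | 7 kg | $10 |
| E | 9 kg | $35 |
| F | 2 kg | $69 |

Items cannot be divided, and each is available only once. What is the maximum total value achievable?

$104

Check high-value combinations within 14 kg:
- E+F: weight 9+2=11, value 35+69=104
- A+D+F: weight 4+7+2=13, value 24+10+69=103
- A+C+F: weight 4+4+2=10, value 24+6+69=99
- A+F: weight 4+2=6, value 24+69=93
- B+F: weight 10+2=12, value 24+69=93
Best: $104.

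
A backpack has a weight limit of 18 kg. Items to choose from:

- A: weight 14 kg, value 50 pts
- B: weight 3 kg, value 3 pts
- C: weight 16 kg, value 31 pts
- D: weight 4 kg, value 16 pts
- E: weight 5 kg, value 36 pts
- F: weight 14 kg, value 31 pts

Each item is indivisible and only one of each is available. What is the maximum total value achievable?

66 pts

Check high-value combinations within 18 kg:
- A+D: weight 14+4=18, value 50+16=66
- B+D+E: weight 3+4+5=12, value 3+16+36=55
- A+B: weight 14+3=17, value 50+3=53
- D+E: weight 4+5=9, value 16+36=52
- A: weight 14, value 50
Best: 66 pts.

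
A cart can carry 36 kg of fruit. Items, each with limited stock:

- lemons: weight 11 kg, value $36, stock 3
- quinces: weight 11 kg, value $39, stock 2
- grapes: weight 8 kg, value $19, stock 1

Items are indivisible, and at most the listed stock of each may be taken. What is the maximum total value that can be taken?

Best selections within weight 36 and stock limits:
- 1×lemons + 2×quinces: weight 33, value 114
- 2×lemons + 1×quinces: weight 33, value 111
- 3×lemons: weight 33, value 108
- 2×quinces + 1×grapes: weight 30, value 97
Best: $114.

$114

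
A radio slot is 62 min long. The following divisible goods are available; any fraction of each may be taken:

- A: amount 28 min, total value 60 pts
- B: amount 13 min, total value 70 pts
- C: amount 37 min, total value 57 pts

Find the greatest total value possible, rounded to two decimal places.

Take in order of value per unit:
- B (70/13 per unit): all 13 → value 70, running total 70.00
- A (60/28 per unit): all 28 → value 60, running total 130.00
- C (57/37 per unit): 21 of 37 → value 21×57/37 = 32.3514, running total 162.35
Total 162.35.

162.35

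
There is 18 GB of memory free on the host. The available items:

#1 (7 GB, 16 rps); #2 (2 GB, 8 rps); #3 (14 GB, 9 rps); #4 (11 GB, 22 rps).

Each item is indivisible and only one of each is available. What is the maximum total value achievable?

38 rps

Check high-value combinations within 18 GB:
- #1+#4: memory 7+11=18, value 16+22=38
- #2+#4: memory 2+11=13, value 8+22=30
- #1+#2: memory 7+2=9, value 16+8=24
- #4: memory 11, value 22
- #2+#3: memory 2+14=16, value 8+9=17
Best: 38 rps.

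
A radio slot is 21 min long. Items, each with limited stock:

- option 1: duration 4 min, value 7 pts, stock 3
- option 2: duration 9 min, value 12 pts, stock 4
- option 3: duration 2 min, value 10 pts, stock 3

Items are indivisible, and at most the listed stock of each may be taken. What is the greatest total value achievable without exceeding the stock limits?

51 pts

Best selections within duration 21 and stock limits:
- 3×option 1 + 3×option 3: duration 18, value 51
- 1×option 1 + 1×option 2 + 3×option 3: duration 19, value 49
- 2×option 1 + 1×option 2 + 2×option 3: duration 21, value 46
- 2×option 1 + 3×option 3: duration 14, value 44
Best: 51 pts.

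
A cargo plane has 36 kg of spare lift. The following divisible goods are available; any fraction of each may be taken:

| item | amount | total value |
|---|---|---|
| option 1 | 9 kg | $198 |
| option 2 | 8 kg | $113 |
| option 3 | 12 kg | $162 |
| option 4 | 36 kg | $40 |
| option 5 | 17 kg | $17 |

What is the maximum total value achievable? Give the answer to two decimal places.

480.78

Take in order of value per unit:
- option 1 (198/9 per unit): all 9 → value 198, running total 198.00
- option 2 (113/8 per unit): all 8 → value 113, running total 311.00
- option 3 (162/12 per unit): all 12 → value 162, running total 473.00
- option 4 (40/36 per unit): 7 of 36 → value 7×40/36 = 7.7778, running total 480.78
Total 480.78.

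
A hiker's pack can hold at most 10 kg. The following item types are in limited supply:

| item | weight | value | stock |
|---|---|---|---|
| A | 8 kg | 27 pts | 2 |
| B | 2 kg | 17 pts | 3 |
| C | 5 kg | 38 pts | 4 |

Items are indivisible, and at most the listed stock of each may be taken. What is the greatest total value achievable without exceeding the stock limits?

Best selections within weight 10 and stock limits:
- 2×C: weight 10, value 76
- 2×B + 1×C: weight 9, value 72
Best: 76 pts.

76 pts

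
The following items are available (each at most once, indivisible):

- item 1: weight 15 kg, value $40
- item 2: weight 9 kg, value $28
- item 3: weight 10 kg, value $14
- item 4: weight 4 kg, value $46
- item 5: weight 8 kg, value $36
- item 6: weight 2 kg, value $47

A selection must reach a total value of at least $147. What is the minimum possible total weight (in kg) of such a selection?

Subsets with value ≥ 147, sorted by total weight:
- item 2+item 4+item 5+item 6: weight 23, value 157
- item 1+item 4+item 5+item 6: weight 29, value 169
- item 1+item 2+item 4+item 6: weight 30, value 161
- item 1+item 3+item 4+item 6: weight 31, value 147
Minimum weight: 23 kg.

23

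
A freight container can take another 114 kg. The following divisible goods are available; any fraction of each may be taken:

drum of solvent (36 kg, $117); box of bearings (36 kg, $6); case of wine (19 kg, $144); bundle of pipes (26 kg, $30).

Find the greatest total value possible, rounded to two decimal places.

296.50

Take in order of value per unit:
- case of wine (144/19 per unit): all 19 → value 144, running total 144.00
- drum of solvent (117/36 per unit): all 36 → value 117, running total 261.00
- bundle of pipes (30/26 per unit): all 26 → value 30, running total 291.00
- box of bearings (6/36 per unit): 33 of 36 → value 33×6/36 = 5.5000, running total 296.50
Total 296.50.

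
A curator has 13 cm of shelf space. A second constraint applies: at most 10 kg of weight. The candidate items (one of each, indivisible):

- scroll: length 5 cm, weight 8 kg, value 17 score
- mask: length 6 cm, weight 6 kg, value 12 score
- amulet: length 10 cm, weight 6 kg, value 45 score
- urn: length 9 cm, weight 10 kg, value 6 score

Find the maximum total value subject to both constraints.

Feasible sets respecting both limits:
- amulet: length 10, weight 6, value 45
- scroll: length 5, weight 8, value 17
- mask: length 6, weight 6, value 12
Best: 45 score.

45 score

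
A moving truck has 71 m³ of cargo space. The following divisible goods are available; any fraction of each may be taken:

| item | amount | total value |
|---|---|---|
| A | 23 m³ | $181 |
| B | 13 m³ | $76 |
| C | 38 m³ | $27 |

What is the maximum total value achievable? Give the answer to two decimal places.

281.87

Take in order of value per unit:
- A (181/23 per unit): all 23 → value 181, running total 181.00
- B (76/13 per unit): all 13 → value 76, running total 257.00
- C (27/38 per unit): 35 of 38 → value 35×27/38 = 24.8684, running total 281.87
Total 281.87.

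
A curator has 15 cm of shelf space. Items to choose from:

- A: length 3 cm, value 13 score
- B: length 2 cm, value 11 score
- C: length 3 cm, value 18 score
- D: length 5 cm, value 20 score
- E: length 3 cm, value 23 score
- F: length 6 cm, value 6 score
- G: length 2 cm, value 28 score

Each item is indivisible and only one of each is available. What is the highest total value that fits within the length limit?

Check high-value combinations within 15 cm:
- B+C+D+E+G: length 2+3+5+3+2=15, value 11+18+20+23+28=100
- A+B+D+E+G: length 3+2+5+3+2=15, value 13+11+20+23+28=95
- A+B+C+E+G: length 3+2+3+3+2=13, value 13+11+18+23+28=93
- A+B+C+D+G: length 3+2+3+5+2=15, value 13+11+18+20+28=90
- C+D+E+G: length 3+5+3+2=13, value 18+20+23+28=89
Best: 100 score.

100 score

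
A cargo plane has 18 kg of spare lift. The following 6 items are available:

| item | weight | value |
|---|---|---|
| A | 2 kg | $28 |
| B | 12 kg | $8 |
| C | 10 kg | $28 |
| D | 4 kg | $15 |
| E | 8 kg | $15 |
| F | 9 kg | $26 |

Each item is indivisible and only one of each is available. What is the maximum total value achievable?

Check high-value combinations within 18 kg:
- A+C+D: weight 2+10+4=16, value 28+28+15=71
- A+D+F: weight 2+4+9=15, value 28+15+26=69
- A+D+E: weight 2+4+8=14, value 28+15+15=58
- A+C: weight 2+10=12, value 28+28=56
Best: $71.

$71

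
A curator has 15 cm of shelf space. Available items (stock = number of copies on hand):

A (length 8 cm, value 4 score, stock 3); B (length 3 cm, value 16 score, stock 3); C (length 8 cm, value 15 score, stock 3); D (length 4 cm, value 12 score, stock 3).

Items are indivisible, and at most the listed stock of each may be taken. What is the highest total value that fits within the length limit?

Best selections within length 15 and stock limits:
- 3×B + 1×D: length 13, value 60
- 2×B + 2×D: length 14, value 56
- 1×B + 3×D: length 15, value 52
- 3×B: length 9, value 48
Best: 60 score.

60 score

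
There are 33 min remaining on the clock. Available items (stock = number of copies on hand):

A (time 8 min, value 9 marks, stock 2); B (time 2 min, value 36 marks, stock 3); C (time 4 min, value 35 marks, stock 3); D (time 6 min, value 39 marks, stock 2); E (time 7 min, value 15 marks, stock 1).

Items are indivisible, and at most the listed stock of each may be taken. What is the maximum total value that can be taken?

291 marks

Best selections within time 33 and stock limits:
- 3×B + 3×C + 2×D: time 30, value 291
- 3×B + 2×C + 2×D + 1×E: time 33, value 271
- 3×B + 3×C + 1×D + 1×E: time 31, value 267
Best: 291 marks.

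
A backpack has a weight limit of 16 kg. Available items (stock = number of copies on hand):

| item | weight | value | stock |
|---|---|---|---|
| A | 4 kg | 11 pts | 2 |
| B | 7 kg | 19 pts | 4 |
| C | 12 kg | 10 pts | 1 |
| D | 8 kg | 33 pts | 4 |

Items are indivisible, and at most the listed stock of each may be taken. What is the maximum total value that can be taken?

66 pts

Top feasible selections:
- 2×D: weight 16, value 66
- 2×A + 1×D: weight 16, value 55
- 1×B + 1×D: weight 15, value 52
Best: 66 pts.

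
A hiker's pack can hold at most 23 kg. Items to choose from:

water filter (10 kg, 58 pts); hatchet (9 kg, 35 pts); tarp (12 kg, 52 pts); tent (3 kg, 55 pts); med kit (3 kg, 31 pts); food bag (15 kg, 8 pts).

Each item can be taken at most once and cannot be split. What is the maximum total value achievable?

148 pts

Check high-value combinations within 23 kg:
- water filter+hatchet+tent: weight 10+9+3=22, value 58+35+55=148
- water filter+tent+med kit: weight 10+3+3=16, value 58+55+31=144
- tarp+tent+med kit: weight 12+3+3=18, value 52+55+31=138
- water filter+hatchet+med kit: weight 10+9+3=22, value 58+35+31=124
Best: 148 pts.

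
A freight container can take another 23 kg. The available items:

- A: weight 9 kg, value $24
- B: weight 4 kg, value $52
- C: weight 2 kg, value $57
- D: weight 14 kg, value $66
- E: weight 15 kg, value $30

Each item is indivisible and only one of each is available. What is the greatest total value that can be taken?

$175

Check high-value combinations within 23 kg:
- B+C+D: weight 4+2+14=20, value 52+57+66=175
- B+C+E: weight 4+2+15=21, value 52+57+30=139
- A+B+C: weight 9+4+2=15, value 24+52+57=133
- C+D: weight 2+14=16, value 57+66=123
Best: $175.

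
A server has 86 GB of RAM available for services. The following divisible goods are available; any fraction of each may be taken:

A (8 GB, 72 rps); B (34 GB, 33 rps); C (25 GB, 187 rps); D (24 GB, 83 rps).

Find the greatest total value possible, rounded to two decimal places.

Take in order of value per unit:
- A (72/8 per unit): all 8 → value 72, running total 72.00
- C (187/25 per unit): all 25 → value 187, running total 259.00
- D (83/24 per unit): all 24 → value 83, running total 342.00
- B (33/34 per unit): 29 of 34 → value 29×33/34 = 28.1471, running total 370.15
Total 370.15.

370.15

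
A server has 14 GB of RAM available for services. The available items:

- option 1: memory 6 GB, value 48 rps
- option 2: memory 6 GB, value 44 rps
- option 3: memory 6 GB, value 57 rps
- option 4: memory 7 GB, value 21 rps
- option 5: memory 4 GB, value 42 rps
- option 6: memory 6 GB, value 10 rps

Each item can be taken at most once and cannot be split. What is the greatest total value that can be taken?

105 rps

Check high-value combinations within 14 GB:
- option 1+option 3: memory 6+6=12, value 48+57=105
- option 2+option 3: memory 6+6=12, value 44+57=101
- option 3+option 5: memory 6+4=10, value 57+42=99
- option 1+option 2: memory 6+6=12, value 48+44=92
- option 1+option 5: memory 6+4=10, value 48+42=90
Best: 105 rps.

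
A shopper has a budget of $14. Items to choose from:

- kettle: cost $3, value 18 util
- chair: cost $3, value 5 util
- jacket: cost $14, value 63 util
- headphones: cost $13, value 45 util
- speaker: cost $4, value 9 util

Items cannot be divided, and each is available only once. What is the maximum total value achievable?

Check high-value combinations within $14:
- jacket: cost 14, value 63
- headphones: cost 13, value 45
- kettle+chair+speaker: cost 3+3+4=10, value 18+5+9=32
Best: 63 util.

63 util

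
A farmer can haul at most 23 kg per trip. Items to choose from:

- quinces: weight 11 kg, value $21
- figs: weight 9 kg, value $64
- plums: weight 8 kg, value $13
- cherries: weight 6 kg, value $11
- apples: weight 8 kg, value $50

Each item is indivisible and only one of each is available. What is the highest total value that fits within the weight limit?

This is a 0/1 knapsack; check combinations near the capacity.
- figs+cherries+apples: weight 9+6+8=23, value 64+11+50=125
- figs+apples: weight 9+8=17, value 64+50=114
- figs+plums+cherries: weight 9+8+6=23, value 64+13+11=88
- quinces+figs: weight 11+9=20, value 21+64=85
Best: $125.

$125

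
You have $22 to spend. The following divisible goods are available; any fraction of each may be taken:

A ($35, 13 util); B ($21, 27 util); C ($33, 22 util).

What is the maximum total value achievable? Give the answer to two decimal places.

Take in order of value per unit:
- B (27/21 per unit): all 21 → value 27, running total 27.00
- C (22/33 per unit): 1 of 33 → value 1×22/33 = 0.6667, running total 27.67
Total 27.67.

27.67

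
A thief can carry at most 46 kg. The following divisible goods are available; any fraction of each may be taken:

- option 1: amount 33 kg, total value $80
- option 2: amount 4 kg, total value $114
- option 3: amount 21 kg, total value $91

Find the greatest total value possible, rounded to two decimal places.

Take in order of value per unit:
- option 2 (114/4 per unit): all 4 → value 114, running total 114.00
- option 3 (91/21 per unit): all 21 → value 91, running total 205.00
- option 1 (80/33 per unit): 21 of 33 → value 21×80/33 = 50.9091, running total 255.91
Total 255.91.

255.91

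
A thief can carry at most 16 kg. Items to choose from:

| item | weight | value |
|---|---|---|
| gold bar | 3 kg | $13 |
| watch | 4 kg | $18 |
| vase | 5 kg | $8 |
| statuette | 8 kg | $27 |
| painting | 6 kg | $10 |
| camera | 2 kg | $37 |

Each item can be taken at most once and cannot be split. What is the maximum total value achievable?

Check high-value combinations within 16 kg:
- watch+statuette+camera: weight 4+8+2=14, value 18+27+37=82
- gold bar+watch+painting+camera: weight 3+4+6+2=15, value 13+18+10+37=78
- gold bar+statuette+camera: weight 3+8+2=13, value 13+27+37=77
- gold bar+watch+vase+camera: weight 3+4+5+2=14, value 13+18+8+37=76
- statuette+painting+camera: weight 8+6+2=16, value 27+10+37=74
Best: $82.

$82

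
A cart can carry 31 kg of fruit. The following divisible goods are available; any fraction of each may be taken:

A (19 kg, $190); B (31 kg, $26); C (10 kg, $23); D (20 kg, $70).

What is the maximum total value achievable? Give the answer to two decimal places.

232.00

Take in order of value per unit:
- A (190/19 per unit): all 19 → value 190, running total 190.00
- D (70/20 per unit): 12 of 20 → value 12×70/20 = 42.0000, running total 232.00
Total 232.00.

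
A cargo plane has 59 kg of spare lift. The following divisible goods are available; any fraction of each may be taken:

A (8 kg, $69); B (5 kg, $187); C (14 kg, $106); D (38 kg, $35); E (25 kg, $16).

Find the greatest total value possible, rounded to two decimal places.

391.47

Take in order of value per unit:
- B (187/5 per unit): all 5 → value 187, running total 187.00
- A (69/8 per unit): all 8 → value 69, running total 256.00
- C (106/14 per unit): all 14 → value 106, running total 362.00
- D (35/38 per unit): 32 of 38 → value 32×35/38 = 29.4737, running total 391.47
Total 391.47.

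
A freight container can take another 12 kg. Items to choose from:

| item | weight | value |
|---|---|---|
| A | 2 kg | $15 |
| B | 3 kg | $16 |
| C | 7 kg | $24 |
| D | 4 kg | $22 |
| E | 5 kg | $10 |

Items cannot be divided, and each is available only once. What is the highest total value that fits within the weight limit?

$55

Check high-value combinations within 12 kg:
- A+B+C: weight 2+3+7=12, value 15+16+24=55
- A+B+D: weight 2+3+4=9, value 15+16+22=53
- B+D+E: weight 3+4+5=12, value 16+22+10=48
- A+D+E: weight 2+4+5=11, value 15+22+10=47
Best: $55.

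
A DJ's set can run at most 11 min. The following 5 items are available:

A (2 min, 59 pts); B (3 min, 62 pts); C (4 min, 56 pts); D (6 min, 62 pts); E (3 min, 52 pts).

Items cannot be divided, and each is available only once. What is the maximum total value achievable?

Check high-value combinations within 11 min:
- A+B+D: duration 2+3+6=11, value 59+62+62=183
- A+B+C: duration 2+3+4=9, value 59+62+56=177
- A+B+E: duration 2+3+3=8, value 59+62+52=173
- A+D+E: duration 2+6+3=11, value 59+62+52=173
Best: 183 pts.

183 pts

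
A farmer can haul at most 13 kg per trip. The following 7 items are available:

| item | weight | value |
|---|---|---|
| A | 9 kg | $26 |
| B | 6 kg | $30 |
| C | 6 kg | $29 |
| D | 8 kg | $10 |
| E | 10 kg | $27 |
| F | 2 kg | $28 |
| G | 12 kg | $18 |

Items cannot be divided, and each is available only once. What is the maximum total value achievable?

$59

Check high-value combinations within 13 kg:
- B+C: weight 6+6=12, value 30+29=59
- B+F: weight 6+2=8, value 30+28=58
- C+F: weight 6+2=8, value 29+28=57
- E+F: weight 10+2=12, value 27+28=55
- A+F: weight 9+2=11, value 26+28=54
Best: $59.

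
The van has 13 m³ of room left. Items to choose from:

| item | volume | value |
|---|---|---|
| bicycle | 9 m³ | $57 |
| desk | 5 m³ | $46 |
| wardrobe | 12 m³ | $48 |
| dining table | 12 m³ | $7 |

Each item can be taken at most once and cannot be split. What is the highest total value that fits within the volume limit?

This is a 0/1 knapsack; check combinations near the capacity.
- bicycle: volume 9, value 57
- wardrobe: volume 12, value 48
- desk: volume 5, value 46
Best: $57.

$57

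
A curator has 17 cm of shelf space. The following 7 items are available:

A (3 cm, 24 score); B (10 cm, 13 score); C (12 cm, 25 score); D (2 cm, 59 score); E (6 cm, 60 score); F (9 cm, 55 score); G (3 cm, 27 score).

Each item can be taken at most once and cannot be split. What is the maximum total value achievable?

174 score

Check high-value combinations within 17 cm:
- D+E+F: length 2+6+9=17, value 59+60+55=174
- A+D+E+G: length 3+2+6+3=14, value 24+59+60+27=170
- A+D+F+G: length 3+2+9+3=17, value 24+59+55+27=165
Best: 174 score.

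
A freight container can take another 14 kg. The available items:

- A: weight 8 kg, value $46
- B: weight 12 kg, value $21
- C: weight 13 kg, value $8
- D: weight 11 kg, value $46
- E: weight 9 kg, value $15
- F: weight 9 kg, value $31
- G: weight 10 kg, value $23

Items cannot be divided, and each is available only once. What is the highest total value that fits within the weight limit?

$46

This is a 0/1 knapsack; check combinations near the capacity.
- A: weight 8, value 46
- D: weight 11, value 46
- F: weight 9, value 31
- G: weight 10, value 23
Best: $46.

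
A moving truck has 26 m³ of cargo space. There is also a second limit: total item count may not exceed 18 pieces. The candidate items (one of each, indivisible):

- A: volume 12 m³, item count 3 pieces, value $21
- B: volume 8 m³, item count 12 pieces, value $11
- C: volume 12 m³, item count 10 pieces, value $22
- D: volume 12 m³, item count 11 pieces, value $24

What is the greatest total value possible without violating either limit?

Feasible sets respecting both limits:
- A+D: volume 24, item count 14, value 45
- A+C: volume 24, item count 13, value 43
- A+B: volume 20, item count 15, value 32
- D: volume 12, item count 11, value 24
Best: $45.

$45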